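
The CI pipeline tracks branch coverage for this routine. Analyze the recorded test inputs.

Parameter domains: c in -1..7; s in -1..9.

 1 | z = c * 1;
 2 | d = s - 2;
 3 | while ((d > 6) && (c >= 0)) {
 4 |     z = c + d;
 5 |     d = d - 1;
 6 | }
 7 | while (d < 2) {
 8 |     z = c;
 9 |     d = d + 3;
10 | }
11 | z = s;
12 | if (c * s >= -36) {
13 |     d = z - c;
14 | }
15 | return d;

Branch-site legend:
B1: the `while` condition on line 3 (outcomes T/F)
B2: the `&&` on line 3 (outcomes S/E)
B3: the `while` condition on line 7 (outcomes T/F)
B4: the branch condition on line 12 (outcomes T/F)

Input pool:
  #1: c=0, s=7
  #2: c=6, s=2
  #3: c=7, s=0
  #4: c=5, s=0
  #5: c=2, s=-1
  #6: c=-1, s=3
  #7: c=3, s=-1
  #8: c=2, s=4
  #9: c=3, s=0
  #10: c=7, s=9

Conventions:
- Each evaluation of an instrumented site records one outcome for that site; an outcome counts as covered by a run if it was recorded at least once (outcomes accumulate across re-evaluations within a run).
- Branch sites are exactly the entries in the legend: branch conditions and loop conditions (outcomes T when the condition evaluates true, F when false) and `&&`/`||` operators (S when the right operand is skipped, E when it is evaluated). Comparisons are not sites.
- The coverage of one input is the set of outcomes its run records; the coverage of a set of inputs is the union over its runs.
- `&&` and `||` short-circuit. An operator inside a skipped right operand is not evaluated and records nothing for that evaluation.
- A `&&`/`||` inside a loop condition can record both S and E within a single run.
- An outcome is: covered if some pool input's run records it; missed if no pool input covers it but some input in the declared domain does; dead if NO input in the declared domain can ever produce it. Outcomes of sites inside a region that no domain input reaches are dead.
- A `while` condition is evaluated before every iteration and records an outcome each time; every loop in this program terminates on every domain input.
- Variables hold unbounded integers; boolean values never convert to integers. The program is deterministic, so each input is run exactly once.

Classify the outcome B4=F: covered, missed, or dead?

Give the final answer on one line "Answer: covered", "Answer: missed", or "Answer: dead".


no pool input records B4=F
checking all 99 inputs in the declared domain: B4=F is never recorded -> dead
Answer: dead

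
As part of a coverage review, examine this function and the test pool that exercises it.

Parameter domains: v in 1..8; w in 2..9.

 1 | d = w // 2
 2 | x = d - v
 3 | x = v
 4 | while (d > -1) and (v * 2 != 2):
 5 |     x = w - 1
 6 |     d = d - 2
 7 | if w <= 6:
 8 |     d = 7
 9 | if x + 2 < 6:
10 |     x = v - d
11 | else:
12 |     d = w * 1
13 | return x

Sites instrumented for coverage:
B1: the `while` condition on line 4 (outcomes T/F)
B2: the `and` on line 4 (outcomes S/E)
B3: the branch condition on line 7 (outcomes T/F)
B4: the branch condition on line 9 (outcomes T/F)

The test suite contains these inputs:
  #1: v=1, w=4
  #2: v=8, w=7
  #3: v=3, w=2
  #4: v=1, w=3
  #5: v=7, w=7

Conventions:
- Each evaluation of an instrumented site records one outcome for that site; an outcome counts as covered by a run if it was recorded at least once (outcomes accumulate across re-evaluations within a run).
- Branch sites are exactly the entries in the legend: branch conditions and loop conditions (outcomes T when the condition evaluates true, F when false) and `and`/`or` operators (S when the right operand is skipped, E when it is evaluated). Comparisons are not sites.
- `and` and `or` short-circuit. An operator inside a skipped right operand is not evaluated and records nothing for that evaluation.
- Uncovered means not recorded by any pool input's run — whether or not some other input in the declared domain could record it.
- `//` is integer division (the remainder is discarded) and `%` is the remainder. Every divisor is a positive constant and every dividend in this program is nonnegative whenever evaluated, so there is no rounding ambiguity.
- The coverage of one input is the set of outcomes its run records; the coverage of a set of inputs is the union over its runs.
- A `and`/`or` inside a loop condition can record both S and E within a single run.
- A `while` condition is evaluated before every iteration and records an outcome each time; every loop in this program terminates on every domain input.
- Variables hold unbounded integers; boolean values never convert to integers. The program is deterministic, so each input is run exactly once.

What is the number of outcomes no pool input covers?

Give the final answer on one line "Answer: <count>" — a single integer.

input #1 (v=1, w=4): covers B1=F, B2=E, B3=T, B4=T
input #2 (v=8, w=7): covers B1=T, B1=F, B2=S, B2=E, B3=F, B4=F
input #3 (v=3, w=2): covers B1=T, B1=F, B2=S, B2=E, B3=T, B4=T
input #4 (v=1, w=3): covers B1=F, B2=E, B3=T, B4=T
input #5 (v=7, w=7): covers B1=T, B1=F, B2=S, B2=E, B3=F, B4=F
union over the pool: B1=T, B1=F, B2=S, B2=E, B3=T, B3=F, B4=T, B4=F
uncovered (0 of 8): none

Answer: 0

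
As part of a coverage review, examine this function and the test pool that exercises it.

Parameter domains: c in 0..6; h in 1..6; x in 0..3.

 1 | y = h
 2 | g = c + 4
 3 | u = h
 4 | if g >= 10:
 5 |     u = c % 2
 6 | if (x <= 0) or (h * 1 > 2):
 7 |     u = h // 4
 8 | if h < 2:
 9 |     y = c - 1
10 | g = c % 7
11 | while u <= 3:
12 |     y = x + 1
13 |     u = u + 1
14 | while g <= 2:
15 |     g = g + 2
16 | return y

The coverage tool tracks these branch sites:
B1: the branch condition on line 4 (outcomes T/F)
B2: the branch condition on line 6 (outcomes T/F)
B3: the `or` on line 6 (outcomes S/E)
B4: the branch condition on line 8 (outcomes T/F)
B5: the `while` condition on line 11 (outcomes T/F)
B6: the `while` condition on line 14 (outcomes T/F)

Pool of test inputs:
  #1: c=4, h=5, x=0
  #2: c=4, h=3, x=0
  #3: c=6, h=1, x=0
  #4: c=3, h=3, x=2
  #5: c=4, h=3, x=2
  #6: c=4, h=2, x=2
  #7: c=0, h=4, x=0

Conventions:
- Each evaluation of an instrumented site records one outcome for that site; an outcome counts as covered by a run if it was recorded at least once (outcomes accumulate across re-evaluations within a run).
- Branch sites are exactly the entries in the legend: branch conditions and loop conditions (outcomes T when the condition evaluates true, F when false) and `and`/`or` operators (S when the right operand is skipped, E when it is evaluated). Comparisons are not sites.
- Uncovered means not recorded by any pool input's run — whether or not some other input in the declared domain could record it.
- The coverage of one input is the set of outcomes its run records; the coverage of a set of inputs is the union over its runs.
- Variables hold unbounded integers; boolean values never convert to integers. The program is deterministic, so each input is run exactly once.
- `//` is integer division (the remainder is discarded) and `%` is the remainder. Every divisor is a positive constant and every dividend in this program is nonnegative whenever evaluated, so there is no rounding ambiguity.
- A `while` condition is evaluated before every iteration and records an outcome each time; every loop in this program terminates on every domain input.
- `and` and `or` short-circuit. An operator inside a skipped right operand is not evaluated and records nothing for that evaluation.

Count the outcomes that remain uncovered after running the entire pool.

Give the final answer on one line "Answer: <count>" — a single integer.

input #1, c=4, h=5, x=0: events B1->F, B3->S, B2->T, B4->F, B5->T, B5->T, B5->T, B5->F, B6->F; outcomes B1=F, B2=T, B3=S, B4=F, B5=T, B5=F, B6=F
input #2, c=4, h=3, x=0: events B1->F, B3->S, B2->T, B4->F, B5->T, B5->T, B5->T, B5->T, B5->F, B6->F; outcomes B1=F, B2=T, B3=S, B4=F, B5=T, B5=F, B6=F
input #3, c=6, h=1, x=0: events B1->T, B3->S, B2->T, B4->T, B5->T, B5->T, B5->T, B5->T, B5->F, B6->F; outcomes B1=T, B2=T, B3=S, B4=T, B5=T, B5=F, B6=F
input #4, c=3, h=3, x=2: events B1->F, B3->E, B2->T, B4->F, B5->T, B5->T, B5->T, B5->T, B5->F, B6->F; outcomes B1=F, B2=T, B3=E, B4=F, B5=T, B5=F, B6=F
input #5, c=4, h=3, x=2: events B1->F, B3->E, B2->T, B4->F, B5->T, B5->T, B5->T, B5->T, B5->F, B6->F; outcomes B1=F, B2=T, B3=E, B4=F, B5=T, B5=F, B6=F
input #6, c=4, h=2, x=2: events B1->F, B3->E, B2->F, B4->F, B5->T, B5->T, B5->F, B6->F; outcomes B1=F, B2=F, B3=E, B4=F, B5=T, B5=F, B6=F
input #7, c=0, h=4, x=0: events B1->F, B3->S, B2->T, B4->F, B5->T, B5->T, B5->T, B5->F, B6->T, B6->T, B6->F; outcomes B1=F, B2=T, B3=S, B4=F, B5=T, B5=F, B6=T, B6=F
union over the pool: B1=T, B1=F, B2=T, B2=F, B3=S, B3=E, B4=T, B4=F, B5=T, B5=F, B6=T, B6=F
uncovered (0 of 12): none

Answer: 0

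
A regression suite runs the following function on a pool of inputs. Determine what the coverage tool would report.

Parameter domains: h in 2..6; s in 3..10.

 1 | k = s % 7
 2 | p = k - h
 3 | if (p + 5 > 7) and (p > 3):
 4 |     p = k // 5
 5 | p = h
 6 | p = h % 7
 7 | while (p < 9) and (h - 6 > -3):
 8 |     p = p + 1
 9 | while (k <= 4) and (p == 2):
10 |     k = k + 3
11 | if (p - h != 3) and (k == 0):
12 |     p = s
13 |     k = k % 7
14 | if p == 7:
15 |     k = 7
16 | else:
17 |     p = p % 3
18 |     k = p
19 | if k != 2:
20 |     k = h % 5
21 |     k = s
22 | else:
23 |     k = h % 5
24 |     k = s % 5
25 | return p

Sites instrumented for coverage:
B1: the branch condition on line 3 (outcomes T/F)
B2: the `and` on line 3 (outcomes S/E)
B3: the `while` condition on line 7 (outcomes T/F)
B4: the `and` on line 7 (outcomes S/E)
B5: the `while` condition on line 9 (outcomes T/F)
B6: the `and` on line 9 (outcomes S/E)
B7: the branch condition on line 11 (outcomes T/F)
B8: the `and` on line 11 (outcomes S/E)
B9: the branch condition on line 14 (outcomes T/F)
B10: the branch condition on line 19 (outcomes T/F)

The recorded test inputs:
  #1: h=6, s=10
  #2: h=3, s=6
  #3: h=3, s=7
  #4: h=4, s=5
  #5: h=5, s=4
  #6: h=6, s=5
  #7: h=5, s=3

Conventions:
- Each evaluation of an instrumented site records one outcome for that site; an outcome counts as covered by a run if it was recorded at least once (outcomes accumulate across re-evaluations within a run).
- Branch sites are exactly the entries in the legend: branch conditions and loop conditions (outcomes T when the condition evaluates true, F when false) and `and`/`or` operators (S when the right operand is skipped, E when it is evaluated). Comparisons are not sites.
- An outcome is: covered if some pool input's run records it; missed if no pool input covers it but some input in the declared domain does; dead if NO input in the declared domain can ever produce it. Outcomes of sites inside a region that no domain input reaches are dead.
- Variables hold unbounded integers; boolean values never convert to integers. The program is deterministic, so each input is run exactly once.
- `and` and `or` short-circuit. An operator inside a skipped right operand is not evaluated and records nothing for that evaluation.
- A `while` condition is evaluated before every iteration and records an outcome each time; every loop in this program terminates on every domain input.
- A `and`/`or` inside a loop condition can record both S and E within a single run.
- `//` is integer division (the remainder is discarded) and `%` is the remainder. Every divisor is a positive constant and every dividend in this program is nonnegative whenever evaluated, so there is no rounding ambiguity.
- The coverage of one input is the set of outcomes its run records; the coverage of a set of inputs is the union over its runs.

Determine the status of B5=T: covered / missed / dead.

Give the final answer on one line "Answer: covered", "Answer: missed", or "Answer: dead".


no pool input records B5=T
but domain input (h=2, s=3) does record it -> reachable, so missed
Answer: missed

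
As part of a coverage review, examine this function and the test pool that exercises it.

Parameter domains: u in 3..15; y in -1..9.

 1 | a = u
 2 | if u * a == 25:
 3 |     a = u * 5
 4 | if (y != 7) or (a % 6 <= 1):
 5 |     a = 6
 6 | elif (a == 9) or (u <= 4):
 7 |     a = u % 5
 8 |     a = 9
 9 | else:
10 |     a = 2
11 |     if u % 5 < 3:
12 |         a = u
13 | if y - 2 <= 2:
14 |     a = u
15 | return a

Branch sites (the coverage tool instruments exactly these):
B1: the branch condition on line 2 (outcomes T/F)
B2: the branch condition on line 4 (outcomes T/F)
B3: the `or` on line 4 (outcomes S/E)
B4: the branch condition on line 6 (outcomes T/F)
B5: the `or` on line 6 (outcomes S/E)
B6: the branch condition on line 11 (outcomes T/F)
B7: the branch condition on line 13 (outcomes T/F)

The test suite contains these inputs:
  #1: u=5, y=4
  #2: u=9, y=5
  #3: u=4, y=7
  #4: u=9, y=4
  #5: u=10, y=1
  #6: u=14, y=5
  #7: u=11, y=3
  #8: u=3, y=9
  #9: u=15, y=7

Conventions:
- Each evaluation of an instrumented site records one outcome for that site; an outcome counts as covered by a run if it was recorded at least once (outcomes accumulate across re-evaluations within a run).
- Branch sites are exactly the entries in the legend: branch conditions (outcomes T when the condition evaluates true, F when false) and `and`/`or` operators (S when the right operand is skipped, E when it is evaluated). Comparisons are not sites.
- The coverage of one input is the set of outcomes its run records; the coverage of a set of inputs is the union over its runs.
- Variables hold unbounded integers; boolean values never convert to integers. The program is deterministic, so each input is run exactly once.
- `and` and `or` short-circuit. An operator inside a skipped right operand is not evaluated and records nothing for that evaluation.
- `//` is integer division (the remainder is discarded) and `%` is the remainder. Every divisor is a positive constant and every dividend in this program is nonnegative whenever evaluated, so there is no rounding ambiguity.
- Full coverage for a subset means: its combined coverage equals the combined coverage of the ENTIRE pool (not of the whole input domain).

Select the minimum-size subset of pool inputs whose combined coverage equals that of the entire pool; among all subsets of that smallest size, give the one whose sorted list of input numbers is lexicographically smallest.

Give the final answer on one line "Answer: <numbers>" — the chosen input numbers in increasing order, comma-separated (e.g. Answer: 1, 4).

run #1 (u=5, y=4) runs B1->T, B3->S, B2->T, B7->T; records B1=T, B2=T, B3=S, B7=T
run #2 (u=9, y=5) runs B1->F, B3->S, B2->T, B7->F; records B1=F, B2=T, B3=S, B7=F
run #3 (u=4, y=7) runs B1->F, B3->E, B2->F, B5->E, B4->T, B7->F; records B1=F, B2=F, B3=E, B4=T, B5=E, B7=F
run #4 (u=9, y=4) runs B1->F, B3->S, B2->T, B7->T; records B1=F, B2=T, B3=S, B7=T
run #5 (u=10, y=1) runs B1->F, B3->S, B2->T, B7->T; records B1=F, B2=T, B3=S, B7=T
run #6 (u=14, y=5) runs B1->F, B3->S, B2->T, B7->F; records B1=F, B2=T, B3=S, B7=F
run #7 (u=11, y=3) runs B1->F, B3->S, B2->T, B7->T; records B1=F, B2=T, B3=S, B7=T
run #8 (u=3, y=9) runs B1->F, B3->S, B2->T, B7->F; records B1=F, B2=T, B3=S, B7=F
run #9 (u=15, y=7) runs B1->F, B3->E, B2->F, B5->E, B4->F, B6->T, B7->F; records B1=F, B2=F, B3=E, B4=F, B5=E, B6=T, B7=F
together the pool reaches 12 outcomes: B1=T, B1=F, B2=T, B2=F, B3=S, B3=E, B4=T, B4=F, B5=E, B6=T, B7=T, B7=F
size 1 is not enough: best union over all size-1 subsets is 7/12
size 2 is not enough: best union over all size-2 subsets is 11/12
size 3: inputs {1, 3, 9} cover all 12 outcomes, and no lexicographically smaller subset of this size does

Answer: 1, 3, 9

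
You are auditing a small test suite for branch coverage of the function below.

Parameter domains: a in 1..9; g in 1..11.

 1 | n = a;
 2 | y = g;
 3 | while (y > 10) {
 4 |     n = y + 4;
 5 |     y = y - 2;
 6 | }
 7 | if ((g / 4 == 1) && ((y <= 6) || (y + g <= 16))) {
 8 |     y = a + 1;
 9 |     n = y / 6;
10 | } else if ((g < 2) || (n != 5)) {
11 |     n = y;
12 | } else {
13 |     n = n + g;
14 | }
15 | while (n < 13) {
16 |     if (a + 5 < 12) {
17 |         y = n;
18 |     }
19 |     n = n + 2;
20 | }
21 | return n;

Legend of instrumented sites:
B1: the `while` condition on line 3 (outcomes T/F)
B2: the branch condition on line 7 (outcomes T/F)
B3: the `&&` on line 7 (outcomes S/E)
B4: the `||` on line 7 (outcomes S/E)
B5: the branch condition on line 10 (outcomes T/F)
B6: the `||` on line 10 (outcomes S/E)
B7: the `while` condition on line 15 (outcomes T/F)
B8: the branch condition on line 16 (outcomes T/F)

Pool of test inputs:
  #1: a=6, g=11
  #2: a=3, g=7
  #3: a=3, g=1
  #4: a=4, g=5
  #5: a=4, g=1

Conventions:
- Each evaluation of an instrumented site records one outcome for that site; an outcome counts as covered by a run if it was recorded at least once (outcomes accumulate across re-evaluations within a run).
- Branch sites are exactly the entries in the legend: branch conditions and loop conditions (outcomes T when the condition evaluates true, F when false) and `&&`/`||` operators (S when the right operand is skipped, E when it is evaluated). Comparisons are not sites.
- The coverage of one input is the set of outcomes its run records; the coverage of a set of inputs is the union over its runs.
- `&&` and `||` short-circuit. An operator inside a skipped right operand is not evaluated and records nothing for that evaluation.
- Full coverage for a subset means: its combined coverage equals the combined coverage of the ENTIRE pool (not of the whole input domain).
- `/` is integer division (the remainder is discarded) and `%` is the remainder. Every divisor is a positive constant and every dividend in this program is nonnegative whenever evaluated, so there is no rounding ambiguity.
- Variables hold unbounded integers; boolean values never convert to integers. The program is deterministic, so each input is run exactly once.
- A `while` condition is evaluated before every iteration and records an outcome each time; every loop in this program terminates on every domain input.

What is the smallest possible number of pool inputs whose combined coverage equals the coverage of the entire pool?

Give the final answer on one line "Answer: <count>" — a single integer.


#1 (a=6, g=11) -> covered: B1=T, B1=F, B2=F, B3=S, B5=T, B6=E, B7=T, B7=F, B8=T
#2 (a=3, g=7) -> covered: B1=F, B2=T, B3=E, B4=E, B7=T, B7=F, B8=T
#3 (a=3, g=1) -> covered: B1=F, B2=F, B3=S, B5=T, B6=S, B7=T, B7=F, B8=T
#4 (a=4, g=5) -> covered: B1=F, B2=T, B3=E, B4=S, B7=T, B7=F, B8=T
#5 (a=4, g=1) -> covered: B1=F, B2=F, B3=S, B5=T, B6=S, B7=T, B7=F, B8=T
together the pool reaches 14 outcomes: B1=T, B1=F, B2=T, B2=F, B3=S, B3=E, B4=S, B4=E, B5=T, B6=S, B6=E, B7=T, B7=F, B8=T
no size-1 subset reaches all 14 outcomes (best union: 9/14)
no size-2 subset reaches all 14 outcomes (best union: 12/14)
no size-3 subset reaches all 14 outcomes (best union: 13/14)
size 4: inputs {1, 2, 3, 4} cover all 14 outcomes, and no lexicographically smaller subset of this size does
Answer: 4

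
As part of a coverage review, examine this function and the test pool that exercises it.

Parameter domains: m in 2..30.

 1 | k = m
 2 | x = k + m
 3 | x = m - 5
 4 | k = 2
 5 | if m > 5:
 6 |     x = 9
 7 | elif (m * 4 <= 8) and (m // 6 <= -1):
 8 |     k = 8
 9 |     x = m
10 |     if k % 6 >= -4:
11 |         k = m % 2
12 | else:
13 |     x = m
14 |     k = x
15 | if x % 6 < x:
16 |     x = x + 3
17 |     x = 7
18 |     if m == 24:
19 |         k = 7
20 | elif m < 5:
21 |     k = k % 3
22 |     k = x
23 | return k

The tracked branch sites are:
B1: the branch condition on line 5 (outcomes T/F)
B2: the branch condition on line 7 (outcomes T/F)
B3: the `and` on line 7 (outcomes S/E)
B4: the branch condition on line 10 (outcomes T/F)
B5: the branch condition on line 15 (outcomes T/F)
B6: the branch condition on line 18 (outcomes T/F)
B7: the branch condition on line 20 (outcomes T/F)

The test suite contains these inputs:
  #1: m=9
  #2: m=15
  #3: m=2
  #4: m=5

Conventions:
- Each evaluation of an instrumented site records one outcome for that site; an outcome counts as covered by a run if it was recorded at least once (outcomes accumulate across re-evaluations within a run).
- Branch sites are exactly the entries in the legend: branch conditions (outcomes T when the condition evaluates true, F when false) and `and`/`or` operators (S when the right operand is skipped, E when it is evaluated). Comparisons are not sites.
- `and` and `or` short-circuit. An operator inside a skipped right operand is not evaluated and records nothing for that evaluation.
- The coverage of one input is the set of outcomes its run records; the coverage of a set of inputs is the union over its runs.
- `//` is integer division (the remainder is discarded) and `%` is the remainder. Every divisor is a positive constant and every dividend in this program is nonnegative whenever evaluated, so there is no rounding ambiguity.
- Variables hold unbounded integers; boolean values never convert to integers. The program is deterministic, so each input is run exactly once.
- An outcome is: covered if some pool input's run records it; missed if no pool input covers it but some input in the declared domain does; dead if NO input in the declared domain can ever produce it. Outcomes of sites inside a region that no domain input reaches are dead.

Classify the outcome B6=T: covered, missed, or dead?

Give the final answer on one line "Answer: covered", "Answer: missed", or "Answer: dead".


no pool input records B6=T
but domain input (m=24) does record it -> reachable, so missed
Answer: missed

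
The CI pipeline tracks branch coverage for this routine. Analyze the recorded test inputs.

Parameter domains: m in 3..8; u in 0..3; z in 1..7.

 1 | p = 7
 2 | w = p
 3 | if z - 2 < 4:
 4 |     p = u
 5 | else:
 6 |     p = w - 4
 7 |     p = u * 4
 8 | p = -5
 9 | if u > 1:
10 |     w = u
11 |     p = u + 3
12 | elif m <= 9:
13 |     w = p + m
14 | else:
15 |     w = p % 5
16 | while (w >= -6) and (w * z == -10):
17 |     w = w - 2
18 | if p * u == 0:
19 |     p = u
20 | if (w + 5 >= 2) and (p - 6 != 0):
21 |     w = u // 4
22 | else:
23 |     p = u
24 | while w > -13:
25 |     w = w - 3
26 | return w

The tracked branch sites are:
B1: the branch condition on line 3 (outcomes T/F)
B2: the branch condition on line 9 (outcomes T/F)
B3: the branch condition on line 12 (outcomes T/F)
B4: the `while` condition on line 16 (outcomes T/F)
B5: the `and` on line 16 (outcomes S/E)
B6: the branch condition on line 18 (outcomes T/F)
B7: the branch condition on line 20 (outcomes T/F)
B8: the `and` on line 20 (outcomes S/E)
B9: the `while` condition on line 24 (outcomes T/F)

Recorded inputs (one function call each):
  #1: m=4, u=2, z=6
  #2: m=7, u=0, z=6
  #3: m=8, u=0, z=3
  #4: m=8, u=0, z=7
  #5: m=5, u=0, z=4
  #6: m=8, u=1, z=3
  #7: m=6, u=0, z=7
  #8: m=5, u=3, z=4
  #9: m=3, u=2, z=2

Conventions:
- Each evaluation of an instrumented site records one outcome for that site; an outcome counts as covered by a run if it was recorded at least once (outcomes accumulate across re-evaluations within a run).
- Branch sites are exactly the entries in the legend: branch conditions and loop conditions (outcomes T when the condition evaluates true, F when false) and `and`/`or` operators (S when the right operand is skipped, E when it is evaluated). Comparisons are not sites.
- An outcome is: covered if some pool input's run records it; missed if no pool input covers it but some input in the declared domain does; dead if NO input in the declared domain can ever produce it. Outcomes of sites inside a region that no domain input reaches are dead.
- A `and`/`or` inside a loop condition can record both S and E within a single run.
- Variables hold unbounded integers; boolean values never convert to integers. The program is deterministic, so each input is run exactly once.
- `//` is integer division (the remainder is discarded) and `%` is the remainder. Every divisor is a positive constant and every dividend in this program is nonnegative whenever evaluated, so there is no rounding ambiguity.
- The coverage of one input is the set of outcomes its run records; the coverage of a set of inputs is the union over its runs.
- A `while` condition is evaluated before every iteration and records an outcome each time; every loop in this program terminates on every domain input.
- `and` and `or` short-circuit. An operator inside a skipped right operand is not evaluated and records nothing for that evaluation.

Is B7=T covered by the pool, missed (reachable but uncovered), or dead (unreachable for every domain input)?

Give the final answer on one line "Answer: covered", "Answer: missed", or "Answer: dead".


B7=T is recorded by pool input(s) 1, 2, 3, 4, 5, 6, 7, 9 -> covered
Answer: covered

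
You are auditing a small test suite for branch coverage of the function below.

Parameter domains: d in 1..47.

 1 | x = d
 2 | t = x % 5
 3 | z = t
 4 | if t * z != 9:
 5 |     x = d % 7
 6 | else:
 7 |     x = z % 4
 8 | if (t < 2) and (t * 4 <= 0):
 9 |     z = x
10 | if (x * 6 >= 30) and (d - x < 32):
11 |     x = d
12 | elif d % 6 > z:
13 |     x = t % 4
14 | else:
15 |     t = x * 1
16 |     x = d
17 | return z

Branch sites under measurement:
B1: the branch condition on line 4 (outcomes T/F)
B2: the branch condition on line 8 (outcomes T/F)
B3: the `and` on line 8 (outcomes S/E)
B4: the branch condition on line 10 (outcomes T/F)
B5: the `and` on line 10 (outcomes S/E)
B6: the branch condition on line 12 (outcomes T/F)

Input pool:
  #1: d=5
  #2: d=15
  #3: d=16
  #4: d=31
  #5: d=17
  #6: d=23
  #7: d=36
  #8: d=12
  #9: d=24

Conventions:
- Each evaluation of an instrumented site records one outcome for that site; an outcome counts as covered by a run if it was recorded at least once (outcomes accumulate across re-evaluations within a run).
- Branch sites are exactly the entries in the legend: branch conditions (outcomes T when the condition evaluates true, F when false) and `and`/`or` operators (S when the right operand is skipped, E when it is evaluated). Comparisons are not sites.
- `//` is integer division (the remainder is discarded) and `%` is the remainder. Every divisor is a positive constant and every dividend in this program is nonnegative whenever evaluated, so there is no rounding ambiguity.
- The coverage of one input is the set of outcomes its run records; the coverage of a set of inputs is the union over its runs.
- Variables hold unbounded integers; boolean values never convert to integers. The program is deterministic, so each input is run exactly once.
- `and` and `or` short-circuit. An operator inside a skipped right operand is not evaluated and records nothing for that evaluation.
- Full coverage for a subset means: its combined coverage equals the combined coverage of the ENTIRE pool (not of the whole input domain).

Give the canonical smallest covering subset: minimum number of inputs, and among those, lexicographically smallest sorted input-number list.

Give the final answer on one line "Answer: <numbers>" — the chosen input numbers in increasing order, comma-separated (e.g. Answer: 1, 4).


input #1 (d=5): events B1->T, B3->E, B2->T, B5->E, B4->T; covers B1=T, B2=T, B3=E, B4=T, B5=E
input #2 (d=15): events B1->T, B3->E, B2->T, B5->S, B4->F, B6->T; covers B1=T, B2=T, B3=E, B4=F, B5=S, B6=T
input #3 (d=16): events B1->T, B3->E, B2->F, B5->S, B4->F, B6->T; covers B1=T, B2=F, B3=E, B4=F, B5=S, B6=T
input #4 (d=31): events B1->T, B3->E, B2->F, B5->S, B4->F, B6->F; covers B1=T, B2=F, B3=E, B4=F, B5=S, B6=F
input #5 (d=17): events B1->T, B3->S, B2->F, B5->S, B4->F, B6->T; covers B1=T, B2=F, B3=S, B4=F, B5=S, B6=T
input #6 (d=23): events B1->F, B3->S, B2->F, B5->S, B4->F, B6->T; covers B1=F, B2=F, B3=S, B4=F, B5=S, B6=T
input #7 (d=36): events B1->T, B3->E, B2->F, B5->S, B4->F, B6->F; covers B1=T, B2=F, B3=E, B4=F, B5=S, B6=F
input #8 (d=12): events B1->T, B3->S, B2->F, B5->E, B4->T; covers B1=T, B2=F, B3=S, B4=T, B5=E
input #9 (d=24): events B1->T, B3->S, B2->F, B5->S, B4->F, B6->F; covers B1=T, B2=F, B3=S, B4=F, B5=S, B6=F
the full pool covers 12 outcomes: B1=T, B1=F, B2=T, B2=F, B3=S, B3=E, B4=T, B4=F, B5=S, B5=E, B6=T, B6=F
no size-1 subset reaches all 12 outcomes (best union: 6/12)
no size-2 subset reaches all 12 outcomes (best union: 11/12)
size 3: inputs {1, 4, 6} cover all 12 outcomes, and no lexicographically smaller subset of this size does
Answer: 1, 4, 6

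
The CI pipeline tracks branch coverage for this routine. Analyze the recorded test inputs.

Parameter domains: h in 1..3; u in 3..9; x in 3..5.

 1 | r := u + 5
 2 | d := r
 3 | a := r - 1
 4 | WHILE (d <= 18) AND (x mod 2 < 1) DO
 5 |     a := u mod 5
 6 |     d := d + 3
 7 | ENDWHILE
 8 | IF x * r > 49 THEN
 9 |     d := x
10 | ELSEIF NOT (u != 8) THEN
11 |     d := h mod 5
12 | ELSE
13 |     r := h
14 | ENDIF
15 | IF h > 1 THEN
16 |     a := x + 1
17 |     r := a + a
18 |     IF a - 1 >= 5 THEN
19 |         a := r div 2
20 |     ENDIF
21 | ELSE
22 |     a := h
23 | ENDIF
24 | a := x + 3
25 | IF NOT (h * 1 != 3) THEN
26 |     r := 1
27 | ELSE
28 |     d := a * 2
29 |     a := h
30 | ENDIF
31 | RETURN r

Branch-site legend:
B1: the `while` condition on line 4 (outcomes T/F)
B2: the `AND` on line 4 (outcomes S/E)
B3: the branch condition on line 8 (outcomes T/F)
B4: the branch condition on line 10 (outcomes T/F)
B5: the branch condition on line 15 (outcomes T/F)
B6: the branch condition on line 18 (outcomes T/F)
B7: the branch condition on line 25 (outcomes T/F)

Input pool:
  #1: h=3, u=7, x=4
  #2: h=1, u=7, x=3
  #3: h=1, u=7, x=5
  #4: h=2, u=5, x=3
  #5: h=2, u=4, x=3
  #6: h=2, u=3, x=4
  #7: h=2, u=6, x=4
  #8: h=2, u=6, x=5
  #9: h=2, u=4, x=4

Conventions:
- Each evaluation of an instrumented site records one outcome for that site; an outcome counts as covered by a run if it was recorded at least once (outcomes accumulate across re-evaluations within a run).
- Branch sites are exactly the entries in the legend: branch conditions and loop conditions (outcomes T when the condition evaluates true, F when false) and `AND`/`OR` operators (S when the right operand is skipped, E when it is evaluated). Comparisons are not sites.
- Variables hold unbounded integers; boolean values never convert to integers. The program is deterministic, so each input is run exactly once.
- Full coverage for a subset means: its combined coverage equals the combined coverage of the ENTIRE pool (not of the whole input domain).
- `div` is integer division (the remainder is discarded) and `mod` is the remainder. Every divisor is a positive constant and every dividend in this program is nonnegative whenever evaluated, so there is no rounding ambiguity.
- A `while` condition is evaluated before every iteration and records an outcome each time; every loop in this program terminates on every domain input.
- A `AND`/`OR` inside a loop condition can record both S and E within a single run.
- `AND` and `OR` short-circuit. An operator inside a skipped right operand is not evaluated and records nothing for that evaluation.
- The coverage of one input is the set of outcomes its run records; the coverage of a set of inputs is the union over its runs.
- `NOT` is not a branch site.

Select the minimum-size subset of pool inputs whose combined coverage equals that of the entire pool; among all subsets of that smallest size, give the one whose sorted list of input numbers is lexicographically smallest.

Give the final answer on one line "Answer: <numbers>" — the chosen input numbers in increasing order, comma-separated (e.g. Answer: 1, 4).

run #1 (h=3, u=7, x=4) runs B2->E, B1->T, B2->E, B1->T, B2->E, B1->T, B2->S, B1->F, B3->F, B4->F, B5->T, B6->F, B7->T; records B1=T, B1=F, B2=S, B2=E, B3=F, B4=F, B5=T, B6=F, B7=T
run #2 (h=1, u=7, x=3) runs B2->E, B1->F, B3->F, B4->F, B5->F, B7->F; records B1=F, B2=E, B3=F, B4=F, B5=F, B7=F
run #3 (h=1, u=7, x=5) runs B2->E, B1->F, B3->T, B5->F, B7->F; records B1=F, B2=E, B3=T, B5=F, B7=F
run #4 (h=2, u=5, x=3) runs B2->E, B1->F, B3->F, B4->F, B5->T, B6->F, B7->F; records B1=F, B2=E, B3=F, B4=F, B5=T, B6=F, B7=F
run #5 (h=2, u=4, x=3) runs B2->E, B1->F, B3->F, B4->F, B5->T, B6->F, B7->F; records B1=F, B2=E, B3=F, B4=F, B5=T, B6=F, B7=F
run #6 (h=2, u=3, x=4) runs B2->E, B1->T, B2->E, B1->T, B2->E, B1->T, B2->E, B1->T, B2->S, B1->F, B3->F, B4->F, B5->T, B6->F, ...; records B1=T, B1=F, B2=S, B2=E, B3=F, B4=F, B5=T, B6=F, B7=F
run #7 (h=2, u=6, x=4) runs B2->E, B1->T, B2->E, B1->T, B2->E, B1->T, B2->S, B1->F, B3->F, B4->F, B5->T, B6->F, B7->F; records B1=T, B1=F, B2=S, B2=E, B3=F, B4=F, B5=T, B6=F, B7=F
run #8 (h=2, u=6, x=5) runs B2->E, B1->F, B3->T, B5->T, B6->T, B7->F; records B1=F, B2=E, B3=T, B5=T, B6=T, B7=F
run #9 (h=2, u=4, x=4) runs B2->E, B1->T, B2->E, B1->T, B2->E, B1->T, B2->E, B1->T, B2->S, B1->F, B3->F, B4->F, B5->T, B6->F, ...; records B1=T, B1=F, B2=S, B2=E, B3=F, B4=F, B5=T, B6=F, B7=F
pool-wide coverage (13 outcomes): B1=T, B1=F, B2=S, B2=E, B3=T, B3=F, B4=F, B5=T, B5=F, B6=T, B6=F, B7=T, B7=F
every size-1 subset falls short of the 13 outcomes (best: 9/13)
every size-2 subset falls short of the 13 outcomes (best: 12/13)
the canonical winner is {1, 2, 8}: size 3, full 13-outcome coverage, earliest index list among size-3 covers

Answer: 1, 2, 8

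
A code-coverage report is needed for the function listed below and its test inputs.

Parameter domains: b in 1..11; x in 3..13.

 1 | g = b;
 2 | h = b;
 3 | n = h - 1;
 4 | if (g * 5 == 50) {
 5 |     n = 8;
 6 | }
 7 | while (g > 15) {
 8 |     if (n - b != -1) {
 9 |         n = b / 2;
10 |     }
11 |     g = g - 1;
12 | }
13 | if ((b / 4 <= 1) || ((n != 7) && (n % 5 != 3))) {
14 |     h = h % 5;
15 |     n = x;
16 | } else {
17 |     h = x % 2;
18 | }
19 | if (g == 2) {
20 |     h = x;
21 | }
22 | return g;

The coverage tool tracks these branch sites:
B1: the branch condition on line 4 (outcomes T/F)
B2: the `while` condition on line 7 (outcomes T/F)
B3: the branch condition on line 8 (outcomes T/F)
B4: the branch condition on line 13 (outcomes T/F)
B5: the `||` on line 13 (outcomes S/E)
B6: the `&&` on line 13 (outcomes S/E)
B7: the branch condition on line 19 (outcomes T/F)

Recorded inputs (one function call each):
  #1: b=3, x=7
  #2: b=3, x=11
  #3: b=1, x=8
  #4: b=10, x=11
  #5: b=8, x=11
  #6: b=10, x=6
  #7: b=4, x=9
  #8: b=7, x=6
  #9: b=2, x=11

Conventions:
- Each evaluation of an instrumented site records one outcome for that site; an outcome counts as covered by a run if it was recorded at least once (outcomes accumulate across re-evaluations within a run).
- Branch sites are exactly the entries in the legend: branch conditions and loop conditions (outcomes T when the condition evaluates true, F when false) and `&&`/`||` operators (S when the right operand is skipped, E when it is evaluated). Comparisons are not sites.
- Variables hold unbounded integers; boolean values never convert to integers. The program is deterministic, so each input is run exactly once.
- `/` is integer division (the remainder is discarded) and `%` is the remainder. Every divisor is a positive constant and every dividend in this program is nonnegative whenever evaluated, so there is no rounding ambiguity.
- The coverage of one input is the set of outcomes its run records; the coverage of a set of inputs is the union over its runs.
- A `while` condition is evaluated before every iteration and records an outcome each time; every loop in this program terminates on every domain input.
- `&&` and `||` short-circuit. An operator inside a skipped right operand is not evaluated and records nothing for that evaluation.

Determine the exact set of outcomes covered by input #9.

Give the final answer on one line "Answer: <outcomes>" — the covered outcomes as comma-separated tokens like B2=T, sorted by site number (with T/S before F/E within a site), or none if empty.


Tracing the run of input #9 (b=2, x=11):
  B1->F, B2->F, B5->S, B4->T, B7->T
distinct outcomes covered: B1=F, B2=F, B4=T, B5=S, B7=T
Answer: B1=F, B2=F, B4=T, B5=S, B7=T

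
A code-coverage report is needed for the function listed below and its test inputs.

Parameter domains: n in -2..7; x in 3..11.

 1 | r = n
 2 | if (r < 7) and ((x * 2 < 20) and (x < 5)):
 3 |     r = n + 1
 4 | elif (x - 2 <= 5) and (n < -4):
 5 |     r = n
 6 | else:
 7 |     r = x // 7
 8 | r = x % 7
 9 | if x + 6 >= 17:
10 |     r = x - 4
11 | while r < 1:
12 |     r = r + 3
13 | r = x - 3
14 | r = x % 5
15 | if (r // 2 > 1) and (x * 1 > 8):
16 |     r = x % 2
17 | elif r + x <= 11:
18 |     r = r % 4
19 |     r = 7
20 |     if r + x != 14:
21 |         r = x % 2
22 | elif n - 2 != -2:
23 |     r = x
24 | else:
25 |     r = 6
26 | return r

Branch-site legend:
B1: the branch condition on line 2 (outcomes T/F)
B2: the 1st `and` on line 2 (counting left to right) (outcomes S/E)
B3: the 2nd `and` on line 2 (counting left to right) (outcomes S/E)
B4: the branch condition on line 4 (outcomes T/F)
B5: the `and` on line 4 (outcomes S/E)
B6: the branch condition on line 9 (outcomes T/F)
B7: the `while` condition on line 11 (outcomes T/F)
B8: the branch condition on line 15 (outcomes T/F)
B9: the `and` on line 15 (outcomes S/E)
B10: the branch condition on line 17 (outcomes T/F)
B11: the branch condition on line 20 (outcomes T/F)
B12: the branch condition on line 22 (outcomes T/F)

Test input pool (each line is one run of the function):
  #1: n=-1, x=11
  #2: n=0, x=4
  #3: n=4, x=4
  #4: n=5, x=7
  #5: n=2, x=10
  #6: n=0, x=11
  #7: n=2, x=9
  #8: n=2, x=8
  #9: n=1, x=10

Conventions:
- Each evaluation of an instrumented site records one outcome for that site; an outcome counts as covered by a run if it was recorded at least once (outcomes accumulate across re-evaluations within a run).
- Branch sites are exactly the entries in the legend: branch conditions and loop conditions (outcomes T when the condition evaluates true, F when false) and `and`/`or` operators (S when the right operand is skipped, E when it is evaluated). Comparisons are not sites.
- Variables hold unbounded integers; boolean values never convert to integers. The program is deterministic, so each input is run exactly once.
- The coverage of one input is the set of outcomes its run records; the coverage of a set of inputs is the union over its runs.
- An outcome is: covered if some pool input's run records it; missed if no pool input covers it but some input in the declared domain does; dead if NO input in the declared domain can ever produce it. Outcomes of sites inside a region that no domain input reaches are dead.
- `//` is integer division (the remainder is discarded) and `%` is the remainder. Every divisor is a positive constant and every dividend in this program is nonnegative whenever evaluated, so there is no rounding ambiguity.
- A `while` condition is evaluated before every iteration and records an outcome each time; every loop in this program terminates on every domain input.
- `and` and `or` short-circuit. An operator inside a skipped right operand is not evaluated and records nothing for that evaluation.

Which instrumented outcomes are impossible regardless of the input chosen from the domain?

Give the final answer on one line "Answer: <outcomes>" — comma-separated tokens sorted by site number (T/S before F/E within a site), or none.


exhaustive pass over the 90-input domain:
  B4=T: zero occurrences over every domain input -> dead
  reachable outcomes have witnesses, e.g. B1=T (e.g. n=-2, x=3), B1=F (e.g. n=-2, x=5), B2=S (e.g. n=7, x=3), B2=E (e.g. n=-2, x=3)
Answer: B4=T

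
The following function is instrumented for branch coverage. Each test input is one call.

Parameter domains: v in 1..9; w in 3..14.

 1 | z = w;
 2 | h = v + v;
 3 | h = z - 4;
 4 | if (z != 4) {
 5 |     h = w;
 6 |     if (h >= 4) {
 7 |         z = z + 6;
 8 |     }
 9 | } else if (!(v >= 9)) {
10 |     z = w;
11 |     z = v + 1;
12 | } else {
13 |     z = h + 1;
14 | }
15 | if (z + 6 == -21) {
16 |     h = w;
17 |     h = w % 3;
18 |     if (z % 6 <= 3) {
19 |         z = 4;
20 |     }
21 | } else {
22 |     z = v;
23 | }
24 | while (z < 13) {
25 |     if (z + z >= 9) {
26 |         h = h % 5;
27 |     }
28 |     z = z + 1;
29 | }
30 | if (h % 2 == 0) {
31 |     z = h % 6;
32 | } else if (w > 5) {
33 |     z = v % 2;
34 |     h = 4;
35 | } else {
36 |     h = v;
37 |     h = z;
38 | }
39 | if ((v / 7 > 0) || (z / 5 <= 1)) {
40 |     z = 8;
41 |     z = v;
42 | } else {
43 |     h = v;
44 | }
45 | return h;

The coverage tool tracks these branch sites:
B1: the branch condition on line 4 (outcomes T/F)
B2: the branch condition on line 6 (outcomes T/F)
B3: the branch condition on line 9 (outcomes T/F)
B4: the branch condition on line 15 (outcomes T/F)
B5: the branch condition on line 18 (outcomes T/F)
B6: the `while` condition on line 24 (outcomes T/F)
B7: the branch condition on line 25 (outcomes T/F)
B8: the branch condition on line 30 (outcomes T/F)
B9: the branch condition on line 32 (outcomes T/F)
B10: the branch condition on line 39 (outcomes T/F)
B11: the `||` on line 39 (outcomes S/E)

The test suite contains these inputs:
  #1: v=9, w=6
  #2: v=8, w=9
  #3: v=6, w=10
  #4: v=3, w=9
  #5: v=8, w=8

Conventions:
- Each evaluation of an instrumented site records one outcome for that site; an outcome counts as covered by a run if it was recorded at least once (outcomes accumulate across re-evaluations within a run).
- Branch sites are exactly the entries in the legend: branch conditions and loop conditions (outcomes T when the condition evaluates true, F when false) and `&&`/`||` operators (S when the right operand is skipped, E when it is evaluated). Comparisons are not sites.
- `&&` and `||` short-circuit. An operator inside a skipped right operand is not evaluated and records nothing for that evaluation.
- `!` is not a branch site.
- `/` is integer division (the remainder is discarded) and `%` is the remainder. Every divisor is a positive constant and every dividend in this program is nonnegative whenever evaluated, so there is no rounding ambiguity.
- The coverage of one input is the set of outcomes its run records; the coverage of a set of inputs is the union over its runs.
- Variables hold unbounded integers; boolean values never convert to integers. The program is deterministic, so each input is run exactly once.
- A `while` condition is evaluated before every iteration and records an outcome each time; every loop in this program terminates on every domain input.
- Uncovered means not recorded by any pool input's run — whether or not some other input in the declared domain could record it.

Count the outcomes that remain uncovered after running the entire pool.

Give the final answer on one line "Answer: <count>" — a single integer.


#1 (v=9, w=6) -> covered: B1=T, B2=T, B4=F, B6=T, B6=F, B7=T, B8=F, B9=T, B10=T, B11=S
#2 (v=8, w=9) -> covered: B1=T, B2=T, B4=F, B6=T, B6=F, B7=T, B8=T, B10=T, B11=S
#3 (v=6, w=10) -> covered: B1=T, B2=T, B4=F, B6=T, B6=F, B7=T, B8=T, B10=T, B11=E
#4 (v=3, w=9) -> covered: B1=T, B2=T, B4=F, B6=T, B6=F, B7=T, B7=F, B8=T, B10=T, B11=E
#5 (v=8, w=8) -> covered: B1=T, B2=T, B4=F, B6=T, B6=F, B7=T, B8=F, B9=T, B10=T, B11=S
union over the pool: B1=T, B2=T, B4=F, B6=T, B6=F, B7=T, B7=F, B8=T, B8=F, B9=T, B10=T, B11=S, B11=E
uncovered (9 of 22): B1=F, B2=F, B3=T, B3=F, B4=T, B5=T, B5=F, B9=F, B10=F
Answer: 9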